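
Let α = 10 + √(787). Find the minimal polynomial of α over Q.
m_α(x) = x^2 - 20x - 687

From α - 10 = √(787), squaring gives (α - 10)^2 = 787, i.e. α^2 - 20α + 100 = 787, so α^2 - 20α - 687 = 0. The discriminant of x^2 - 20x - 687 is (-20)^2 - 4·(-687) = 400 + 2748 = 3148, and 4·(787) is not a perfect square in Q since 787 is squarefree and ≠ 1. Hence x^2 - 20x - 687 is irreducible over Q and is the minimal polynomial of α.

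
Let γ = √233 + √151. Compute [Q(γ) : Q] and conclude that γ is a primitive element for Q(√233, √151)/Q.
[Q(γ) : Q] = 4 (equivalently, Q(γ) = Q(√233, √151))

Obviously Q(γ) ⊆ Q(√233, √151), and [Q(√233, √151):Q] = 4 (since 233, 151 are distinct squarefree integers > 1 with 35183 not a perfect square). To show equality we compute the minimal polynomial of γ. From γ = √233 + √151: γ^2 = 233 + 2√(35183) + 151 = 384 + 2√(35183), so γ^2 - 384 = 2√(35183); squaring, (γ^2 - 384)^2 = 4·35183, i.e. γ^4 - 768γ^2 + 147456 - 140732 = 0, i.e. γ^4 - 768γ^2 + 6724 = 0. So γ is a root of x^4 - 768x^2 + 6724. This polynomial is irreducible over Q: it has no rational root (each ±√233 ± √151 is irrational), and any factorization into two quadratics over Q would force √(35183) ∈ Q (pairing opposite roots) or √233, √151 ∈ Q (other pairings), all impossible. Hence [Q(γ):Q] = 4 = [Q(√233, √151):Q], so Q(γ) = Q(√233, √151).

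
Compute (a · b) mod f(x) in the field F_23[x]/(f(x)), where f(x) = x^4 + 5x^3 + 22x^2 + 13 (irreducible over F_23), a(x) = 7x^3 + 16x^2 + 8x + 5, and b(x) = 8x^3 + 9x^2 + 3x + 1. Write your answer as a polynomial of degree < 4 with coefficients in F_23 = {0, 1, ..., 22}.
a · b ≡ 16x^3 + 18x^2 + 7x + 14 (mod f(x))

Multiply in F_23[x]: a(x)·b(x) = (7x^3 + 16x^2 + 8x + 5)·(8x^3 + 9x^2 + 3x + 1) = 10x^6 + 7x^5 + 22x^4 + 6x^3 + 16x^2 + 5. This has degree ≥ 4, so divide by f(x) over F_23: 10x^6 + 7x^5 + 22x^4 + 6x^3 + 16x^2 + 5 = (10x^2 + 3x + 17)·(x^4 + 5x^3 + 22x^2 + 13) + (16x^3 + 18x^2 + 7x + 14). Hence a·b ≡ 16x^3 + 18x^2 + 7x + 14 (mod f). (F_23[x]/(f) is a field with 23^4 = 279841 elements since f is irreducible of degree 4.)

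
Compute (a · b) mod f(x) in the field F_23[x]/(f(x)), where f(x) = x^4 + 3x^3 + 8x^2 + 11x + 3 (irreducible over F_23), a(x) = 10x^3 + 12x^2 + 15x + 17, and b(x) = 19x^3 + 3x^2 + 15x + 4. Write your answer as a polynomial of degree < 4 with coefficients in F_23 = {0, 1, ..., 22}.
a · b ≡ 22x^3 + 19x^2 + 10x + 16 (mod f(x))

Multiply in F_23[x]: a(x)·b(x) = (10x^3 + 12x^2 + 15x + 17)·(19x^3 + 3x^2 + 15x + 4) = 6x^6 + 5x^5 + 11x^4 + 13x^3 + 2x^2 + 16x + 22. This has degree ≥ 4, so divide by f(x) over F_23: 6x^6 + 5x^5 + 11x^4 + 13x^3 + 2x^2 + 16x + 22 = (6x^2 + 10x + 2)·(x^4 + 3x^3 + 8x^2 + 11x + 3) + (22x^3 + 19x^2 + 10x + 16). Hence a·b ≡ 22x^3 + 19x^2 + 10x + 16 (mod f). (F_23[x]/(f) is a field with 23^4 = 279841 elements since f is irreducible of degree 4.)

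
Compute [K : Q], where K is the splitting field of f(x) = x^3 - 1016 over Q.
[K : Q] = 6

The roots of x^3 - 1016 are ∛1016, ω∛1016, ω^2∛1016 where ω = e^(2πi/3) is a primitive cube root of unity, so K = Q(∛1016, ω). Now [Q(∛1016):Q] = 3 (since 1016 is not a perfect cube, x^3 - 1016 is irreducible) and [Q(ω):Q] = 2. Both 2 and 3 divide [K:Q], and [K:Q] ≤ 3·2 = 6, so [K:Q] = 6. (Equivalently: Q(∛1016) ⊂ R but ω ∉ R, so [K : Q(∛1016)] = 2.)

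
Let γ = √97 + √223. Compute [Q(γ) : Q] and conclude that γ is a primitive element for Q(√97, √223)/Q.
[Q(γ) : Q] = 4 (equivalently, Q(γ) = Q(√97, √223))

Obviously Q(γ) ⊆ Q(√97, √223), and [Q(√97, √223):Q] = 4 (since 97, 223 are distinct squarefree integers > 1 with 21631 not a perfect square). To show equality we compute the minimal polynomial of γ. From γ = √97 + √223: γ^2 = 97 + 2√(21631) + 223 = 320 + 2√(21631), so γ^2 - 320 = 2√(21631); squaring, (γ^2 - 320)^2 = 4·21631, i.e. γ^4 - 640γ^2 + 102400 - 86524 = 0, i.e. γ^4 - 640γ^2 + 15876 = 0. So γ is a root of x^4 - 640x^2 + 15876. This polynomial is irreducible over Q: it has no rational root (each ±√97 ± √223 is irrational), and any factorization into two quadratics over Q would force √(21631) ∈ Q (pairing opposite roots) or √97, √223 ∈ Q (other pairings), all impossible. Hence [Q(γ):Q] = 4 = [Q(√97, √223):Q], so Q(γ) = Q(√97, √223).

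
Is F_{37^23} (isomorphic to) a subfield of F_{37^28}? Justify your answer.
No: F_{37^23} is not a subfield of F_{37^28}

F_{p^m} embeds in F_{p^n} iff m | n. Here 23 ∤ 28 (since 28 = 1·23 + 5 with remainder 5 ≠ 0), so F_{37^23} is not a subfield of F_{37^28}. Equivalently: if it were, the tower law would give 23 = [F_{37^23}:F_37] dividing [F_{37^28}:F_37] = 28, contradiction.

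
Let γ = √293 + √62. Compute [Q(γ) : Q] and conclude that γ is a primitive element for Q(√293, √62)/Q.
[Q(γ) : Q] = 4 (equivalently, Q(γ) = Q(√293, √62))

Obviously Q(γ) ⊆ Q(√293, √62), and [Q(√293, √62):Q] = 4 (since 293, 62 are distinct squarefree integers > 1 with 18166 not a perfect square). To show equality we compute the minimal polynomial of γ. From γ = √293 + √62: γ^2 = 293 + 2√(18166) + 62 = 355 + 2√(18166), so γ^2 - 355 = 2√(18166); squaring, (γ^2 - 355)^2 = 4·18166, i.e. γ^4 - 710γ^2 + 126025 - 72664 = 0, i.e. γ^4 - 710γ^2 + 53361 = 0. So γ is a root of x^4 - 710x^2 + 53361. This polynomial is irreducible over Q: it has no rational root (each ±√293 ± √62 is irrational), and any factorization into two quadratics over Q would force √(18166) ∈ Q (pairing opposite roots) or √293, √62 ∈ Q (other pairings), all impossible. Hence [Q(γ):Q] = 4 = [Q(√293, √62):Q], so Q(γ) = Q(√293, √62).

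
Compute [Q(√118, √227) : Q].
[Q(√118, √227) : Q] = 4

[Q(√118):Q] = 2 (min poly x^2 - 118, irreducible since 118 is squarefree > 1). For the top step, suppose √227 ∈ Q(√118), say √227 = c + d√118 with c, d ∈ Q. Squaring: 227 = c^2 + 118d^2 + 2cd√118. Since √118 ∉ Q this forces 2cd = 0. If d = 0 then √227 = c ∈ Q, contradicting 227 squarefree > 1. If c = 0 then 227 = 118d^2, so 118·227 = (118d)^2 is a perfect square in Q — but 118·227 = 26786 is not a perfect square (since 118 and 227 are distinct squarefree integers). Contradiction. Hence √227 ∉ Q(√118), so x^2 - 227 stays irreducible over Q(√118) and [Q(√118, √227) : Q(√118)] = 2. By the tower law, [Q(√118, √227) : Q] = 2 · 2 = 4.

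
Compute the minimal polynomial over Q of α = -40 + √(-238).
m_α(x) = x^2 + 80x + 1838

From α + 40 = √(-238), squaring gives (α + 40)^2 = -238, i.e. α^2 + 80α + 1600 = -238, so α^2 + 80α + 1838 = 0. The discriminant of x^2 + 80x + 1838 is (80)^2 - 4·(1838) = 6400 - 7352 = -952, and 4·(-238) is not a perfect square in Q since -238 is squarefree and ≠ 1. Hence x^2 + 80x + 1838 is irreducible over Q and is the minimal polynomial of α.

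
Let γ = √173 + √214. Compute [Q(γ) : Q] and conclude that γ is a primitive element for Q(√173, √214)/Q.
[Q(γ) : Q] = 4 (equivalently, Q(γ) = Q(√173, √214))

Obviously Q(γ) ⊆ Q(√173, √214), and [Q(√173, √214):Q] = 4 (since 173, 214 are distinct squarefree integers > 1 with 37022 not a perfect square). To show equality we compute the minimal polynomial of γ. From γ = √173 + √214: γ^2 = 173 + 2√(37022) + 214 = 387 + 2√(37022), so γ^2 - 387 = 2√(37022); squaring, (γ^2 - 387)^2 = 4·37022, i.e. γ^4 - 774γ^2 + 149769 - 148088 = 0, i.e. γ^4 - 774γ^2 + 1681 = 0. So γ is a root of x^4 - 774x^2 + 1681. This polynomial is irreducible over Q: it has no rational root (each ±√173 ± √214 is irrational), and any factorization into two quadratics over Q would force √(37022) ∈ Q (pairing opposite roots) or √173, √214 ∈ Q (other pairings), all impossible. Hence [Q(γ):Q] = 4 = [Q(√173, √214):Q], so Q(γ) = Q(√173, √214).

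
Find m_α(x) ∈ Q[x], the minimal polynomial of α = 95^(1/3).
m_α(x) = x^3 - 95

α satisfies α^3 = 95, so x^3 - 95 annihilates α. By the rational root test, a rational root p/q (in lowest terms) of x^3 - 95 would satisfy p^3 = 95 q^3, forcing q = 1 and p^3 = 95; but 95 is not a perfect cube, contradiction. A monic cubic over Q with no rational root is irreducible (any nontrivial factorization would include a linear factor). Hence x^3 - 95 is the minimal polynomial of α, and in particular [Q(α):Q] = 3.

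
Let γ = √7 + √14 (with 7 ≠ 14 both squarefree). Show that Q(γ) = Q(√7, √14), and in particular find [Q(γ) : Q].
[Q(γ) : Q] = 4 (equivalently, Q(γ) = Q(√7, √14))

Obviously Q(γ) ⊆ Q(√7, √14), and [Q(√7, √14):Q] = 4 (since 7, 14 are distinct squarefree integers > 1 with 98 not a perfect square). To show equality we compute the minimal polynomial of γ. From γ = √7 + √14: γ^2 = 7 + 2√(98) + 14 = 21 + 2√(98), so γ^2 - 21 = 2√(98); squaring, (γ^2 - 21)^2 = 4·98, i.e. γ^4 - 42γ^2 + 441 - 392 = 0, i.e. γ^4 - 42γ^2 + 49 = 0. So γ is a root of x^4 - 42x^2 + 49. This polynomial is irreducible over Q: it has no rational root (each ±√7 ± √14 is irrational), and any factorization into two quadratics over Q would force √(98) ∈ Q (pairing opposite roots) or √7, √14 ∈ Q (other pairings), all impossible. Hence [Q(γ):Q] = 4 = [Q(√7, √14):Q], so Q(γ) = Q(√7, √14).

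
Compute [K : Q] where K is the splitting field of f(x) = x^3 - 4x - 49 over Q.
[K : Q] = 6

By the rational root test, any rational root of the monic integer polynomial f(x) = x^3 - 4x - 49 must be an integer dividing the constant term -49, i.e. one of ±{1, 7, 49}. Evaluating: f(1) = -52, f(-1) = -46, f(7) = 266, f(-7) = -364, f(49) = 117404, f(-49) = -117502; none is 0, so f has no rational root and is therefore irreducible over Q (a cubic with no linear factor over a field is irreducible). For an irreducible cubic, the Galois group is A_3 or S_3 according as the discriminant disc(f) = -4a^3 - 27b^2 = -4·(-4)^3 - 27·(-49)^2 = -64571 is or is not a square in Q. Here disc(f) = -64571 is not a perfect square in Q, so the Galois group of f over Q is not contained in A_3 and must be all of S_3. The splitting field has degree |S_3| = 6 over Q, so [K : Q] = 6.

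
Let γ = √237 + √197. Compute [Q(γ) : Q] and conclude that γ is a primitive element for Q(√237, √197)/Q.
[Q(γ) : Q] = 4 (equivalently, Q(γ) = Q(√237, √197))

Obviously Q(γ) ⊆ Q(√237, √197), and [Q(√237, √197):Q] = 4 (since 237, 197 are distinct squarefree integers > 1 with 46689 not a perfect square). To show equality we compute the minimal polynomial of γ. From γ = √237 + √197: γ^2 = 237 + 2√(46689) + 197 = 434 + 2√(46689), so γ^2 - 434 = 2√(46689); squaring, (γ^2 - 434)^2 = 4·46689, i.e. γ^4 - 868γ^2 + 188356 - 186756 = 0, i.e. γ^4 - 868γ^2 + 1600 = 0. So γ is a root of x^4 - 868x^2 + 1600. This polynomial is irreducible over Q: it has no rational root (each ±√237 ± √197 is irrational), and any factorization into two quadratics over Q would force √(46689) ∈ Q (pairing opposite roots) or √237, √197 ∈ Q (other pairings), all impossible. Hence [Q(γ):Q] = 4 = [Q(√237, √197):Q], so Q(γ) = Q(√237, √197).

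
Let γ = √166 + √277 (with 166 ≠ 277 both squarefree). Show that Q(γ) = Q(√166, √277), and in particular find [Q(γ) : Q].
[Q(γ) : Q] = 4 (equivalently, Q(γ) = Q(√166, √277))

Obviously Q(γ) ⊆ Q(√166, √277), and [Q(√166, √277):Q] = 4 (since 166, 277 are distinct squarefree integers > 1 with 45982 not a perfect square). To show equality we compute the minimal polynomial of γ. From γ = √166 + √277: γ^2 = 166 + 2√(45982) + 277 = 443 + 2√(45982), so γ^2 - 443 = 2√(45982); squaring, (γ^2 - 443)^2 = 4·45982, i.e. γ^4 - 886γ^2 + 196249 - 183928 = 0, i.e. γ^4 - 886γ^2 + 12321 = 0. So γ is a root of x^4 - 886x^2 + 12321. This polynomial is irreducible over Q: it has no rational root (each ±√166 ± √277 is irrational), and any factorization into two quadratics over Q would force √(45982) ∈ Q (pairing opposite roots) or √166, √277 ∈ Q (other pairings), all impossible. Hence [Q(γ):Q] = 4 = [Q(√166, √277):Q], so Q(γ) = Q(√166, √277).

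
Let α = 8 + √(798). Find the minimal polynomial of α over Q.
m_α(x) = x^2 - 16x - 734

From α - 8 = √(798), squaring gives (α - 8)^2 = 798, i.e. α^2 - 16α + 64 = 798, so α^2 - 16α - 734 = 0. The discriminant of x^2 - 16x - 734 is (-16)^2 - 4·(-734) = 256 + 2936 = 3192, and 4·(798) is not a perfect square in Q since 798 is squarefree and ≠ 1. Hence x^2 - 16x - 734 is irreducible over Q and is the minimal polynomial of α.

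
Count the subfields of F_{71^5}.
F_{71^5} has 2 subfields

The subfields of F_{p^n} are exactly the fields F_{p^d} for d | n (each is the fixed field of the unique index-d subgroup of Gal(F_{p^n}/F_p) ≅ Z/nZ). The divisors of n = 5 are {1, 5}, giving 2 subfields: F_{71^1}, F_{71^5}.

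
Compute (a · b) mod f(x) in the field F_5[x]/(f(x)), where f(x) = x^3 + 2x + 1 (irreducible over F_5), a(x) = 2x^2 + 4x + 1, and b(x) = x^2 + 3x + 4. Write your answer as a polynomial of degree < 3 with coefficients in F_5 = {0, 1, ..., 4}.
a · b ≡ 2x^2 + 2x + 4 (mod f(x))

Multiply in F_5[x]: a(x)·b(x) = (2x^2 + 4x + 1)·(x^2 + 3x + 4) = 2x^4 + x^2 + 4x + 4. This has degree ≥ 3, so divide by f(x) over F_5: 2x^4 + x^2 + 4x + 4 = (2x)·(x^3 + 2x + 1) + (2x^2 + 2x + 4). Hence a·b ≡ 2x^2 + 2x + 4 (mod f). (F_5[x]/(f) is a field with 5^3 = 125 elements since f is irreducible of degree 3.)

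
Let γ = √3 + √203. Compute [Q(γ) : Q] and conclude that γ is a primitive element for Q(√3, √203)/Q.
[Q(γ) : Q] = 4 (equivalently, Q(γ) = Q(√3, √203))

Obviously Q(γ) ⊆ Q(√3, √203), and [Q(√3, √203):Q] = 4 (since 3, 203 are distinct squarefree integers > 1 with 609 not a perfect square). To show equality we compute the minimal polynomial of γ. From γ = √3 + √203: γ^2 = 3 + 2√(609) + 203 = 206 + 2√(609), so γ^2 - 206 = 2√(609); squaring, (γ^2 - 206)^2 = 4·609, i.e. γ^4 - 412γ^2 + 42436 - 2436 = 0, i.e. γ^4 - 412γ^2 + 40000 = 0. So γ is a root of x^4 - 412x^2 + 40000. This polynomial is irreducible over Q: it has no rational root (each ±√3 ± √203 is irrational), and any factorization into two quadratics over Q would force √(609) ∈ Q (pairing opposite roots) or √3, √203 ∈ Q (other pairings), all impossible. Hence [Q(γ):Q] = 4 = [Q(√3, √203):Q], so Q(γ) = Q(√3, √203).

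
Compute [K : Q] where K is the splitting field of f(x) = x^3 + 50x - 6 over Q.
[K : Q] = 6

By the rational root test, any rational root of the monic integer polynomial f(x) = x^3 + 50x - 6 must be an integer dividing the constant term -6, i.e. one of ±{1, 2, 3, 6}. Evaluating: f(1) = 45, f(-1) = -57, f(2) = 102, f(-2) = -114, f(3) = 171, f(-3) = -183, f(6) = 510, f(-6) = -522; none is 0, so f has no rational root and is therefore irreducible over Q (a cubic with no linear factor over a field is irreducible). For an irreducible cubic, the Galois group is A_3 or S_3 according as the discriminant disc(f) = -4a^3 - 27b^2 = -4·(50)^3 - 27·(-6)^2 = -500972 is or is not a square in Q. Here disc(f) = -500972 is not a perfect square in Q, so the Galois group of f over Q is not contained in A_3 and must be all of S_3. The splitting field has degree |S_3| = 6 over Q, so [K : Q] = 6.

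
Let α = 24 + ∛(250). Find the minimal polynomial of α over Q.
m_α(x) = x^3 - 72x^2 + 1728x - 14074

Set β = α - 24 = ∛(250), so β^3 = 250. Then (α - 24)^3 - 250 = 0, i.e. α is a root of g(x) = (x - 24)^3 - 250 = x^3 - 72x^2 + 1728x - 14074. Since g(x) = h(x - 24) where h(x) = x^3 - 250, and h is irreducible over Q (because 250 is not a perfect cube, so h has no rational root, and a monic cubic with no rational root is irreducible), g is also irreducible (irreducibility is preserved under the substitution x → x - 24). Hence m_α(x) = x^3 - 72x^2 + 1728x - 14074.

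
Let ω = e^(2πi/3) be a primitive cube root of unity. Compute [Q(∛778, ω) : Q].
[Q(∛778, ω) : Q] = 6

[Q(∛778):Q] = 3 (min poly x^3 - 778, irreducible since 778 is not a perfect cube). [Q(ω):Q] = 2 (min poly x^2 + x + 1). Since Q(∛778) ⊂ R and ω ∉ R, we have ω ∉ Q(∛778), so x^2 + x + 1 remains irreducible over Q(∛778) and [Q(∛778, ω) : Q(∛778)] = 2. By the tower law, [Q(∛778, ω) : Q] = 3 · 2 = 6. (In fact Q(∛778, ω) is the splitting field of x^3 - 778 over Q.)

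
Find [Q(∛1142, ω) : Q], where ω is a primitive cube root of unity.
[Q(∛1142, ω) : Q] = 6

[Q(∛1142):Q] = 3 (min poly x^3 - 1142, irreducible since 1142 is not a perfect cube). [Q(ω):Q] = 2 (min poly x^2 + x + 1). Since Q(∛1142) ⊂ R and ω ∉ R, we have ω ∉ Q(∛1142), so x^2 + x + 1 remains irreducible over Q(∛1142) and [Q(∛1142, ω) : Q(∛1142)] = 2. By the tower law, [Q(∛1142, ω) : Q] = 3 · 2 = 6. (In fact Q(∛1142, ω) is the splitting field of x^3 - 1142 over Q.)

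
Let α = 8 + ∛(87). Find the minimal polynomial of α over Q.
m_α(x) = x^3 - 24x^2 + 192x - 599

Set β = α - 8 = ∛(87), so β^3 = 87. Then (α - 8)^3 - 87 = 0, i.e. α is a root of g(x) = (x - 8)^3 - 87 = x^3 - 24x^2 + 192x - 599. Since g(x) = h(x - 8) where h(x) = x^3 - 87, and h is irreducible over Q (because 87 is not a perfect cube, so h has no rational root, and a monic cubic with no rational root is irreducible), g is also irreducible (irreducibility is preserved under the substitution x → x - 8). Hence m_α(x) = x^3 - 24x^2 + 192x - 599.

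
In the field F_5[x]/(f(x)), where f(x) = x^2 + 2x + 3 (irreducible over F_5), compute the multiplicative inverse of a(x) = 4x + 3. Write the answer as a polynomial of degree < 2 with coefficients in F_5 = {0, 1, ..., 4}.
a(x)^(-1) ≡ 2x (mod f(x))

Since f is irreducible over F_5, F_5[x]/(f) is a field and a(x) ≠ 0 has an inverse. Apply the extended Euclidean algorithm to f(x) and a(x) in F_5[x]: f(x) = (4x)·a(x) + (3). The last nonzero remainder is the constant 3 = gcd(f, a) in F_5. Back-substituting through the division chain expresses 3 = s(x)·a(x) + t(x)·f(x) with s(x) ≡ x (mod f), so (x)·a(x) ≡ 3 (mod f). Multiplying by 3^(-1) ≡ 2 in F_5 gives a(x)^(-1) ≡ 2·(x) ≡ 2x (mod f). Check: (4x + 3)·(2x) = 3x^2 + x ≡ 1 (mod x^2 + 2x + 3).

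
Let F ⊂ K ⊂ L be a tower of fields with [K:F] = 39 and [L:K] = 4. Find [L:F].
[L:F] = 156

The tower law says that for any tower of field extensions F ⊂ K ⊂ L with finite degrees, [L:F] = [L:K] · [K:F]. Here this gives [L:F] = 4 · 39 = 156.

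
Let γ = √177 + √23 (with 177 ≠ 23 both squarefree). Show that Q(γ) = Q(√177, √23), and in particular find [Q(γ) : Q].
[Q(γ) : Q] = 4 (equivalently, Q(γ) = Q(√177, √23))

Obviously Q(γ) ⊆ Q(√177, √23), and [Q(√177, √23):Q] = 4 (since 177, 23 are distinct squarefree integers > 1 with 4071 not a perfect square). To show equality we compute the minimal polynomial of γ. From γ = √177 + √23: γ^2 = 177 + 2√(4071) + 23 = 200 + 2√(4071), so γ^2 - 200 = 2√(4071); squaring, (γ^2 - 200)^2 = 4·4071, i.e. γ^4 - 400γ^2 + 40000 - 16284 = 0, i.e. γ^4 - 400γ^2 + 23716 = 0. So γ is a root of x^4 - 400x^2 + 23716. This polynomial is irreducible over Q: it has no rational root (each ±√177 ± √23 is irrational), and any factorization into two quadratics over Q would force √(4071) ∈ Q (pairing opposite roots) or √177, √23 ∈ Q (other pairings), all impossible. Hence [Q(γ):Q] = 4 = [Q(√177, √23):Q], so Q(γ) = Q(√177, √23).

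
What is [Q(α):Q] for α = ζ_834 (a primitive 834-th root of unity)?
[Q(α):Q] = 276

The minimal polynomial of ζ_834 over Q is the 834-th cyclotomic polynomial Φ_834(x), which is irreducible over Q and has degree φ(834) = 276. Hence [Q(α):Q] = φ(834) = 276.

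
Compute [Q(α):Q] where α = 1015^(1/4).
[Q(α):Q] = 4

α is a root of x^4 - 1015. By Eisenstein's criterion at the prime p = 5 (which divides the constant term 1015 but p^2 = 25 does not, since 1015 is squarefree), x^4 - 1015 is irreducible over Q. Hence [Q(α):Q] = 4.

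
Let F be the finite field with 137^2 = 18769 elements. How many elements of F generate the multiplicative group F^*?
There are φ(18768) = 5632 primitive elements

F_q^* is cyclic of order q - 1 = 18768. A cyclic group of order m has exactly φ(m) generators. Here m = 18768 = 2^4 · 3 · 17 · 23, so the number of primitive elements is φ(18768) = 5632.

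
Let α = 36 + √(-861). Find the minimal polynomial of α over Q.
m_α(x) = x^2 - 72x + 2157

From α - 36 = √(-861), squaring gives (α - 36)^2 = -861, i.e. α^2 - 72α + 1296 = -861, so α^2 - 72α + 2157 = 0. The discriminant of x^2 - 72x + 2157 is (-72)^2 - 4·(2157) = 5184 - 8628 = -3444, and 4·(-861) is not a perfect square in Q since -861 is squarefree and ≠ 1. Hence x^2 - 72x + 2157 is irreducible over Q and is the minimal polynomial of α.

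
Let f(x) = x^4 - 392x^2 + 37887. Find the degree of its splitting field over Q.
[K : Q] = 4

Solving the quadratic in x^2: x^2 = (392 ± √(392^2 - 4·37887))/2 = (392 ± √2116)/2 = (392 ± 46)/2, giving x^2 = 219 or x^2 = 173. So f(x) = (x^2 - 219)(x^2 - 173) and the roots of f are ±√219, ±√173. Hence the splitting field is K = Q(√219, √173). Since 219 and 173 are distinct squarefree integers > 1, their product 37887 is not a perfect square, so √173 ∉ Q(√219). By the tower law [K:Q] = [Q(√219,√173):Q(√219)] · [Q(√219):Q] = 2 · 2 = 4.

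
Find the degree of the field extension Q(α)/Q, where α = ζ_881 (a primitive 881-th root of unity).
[Q(α):Q] = 880

The minimal polynomial of ζ_881 over Q is the 881-th cyclotomic polynomial Φ_881(x), which is irreducible over Q and has degree φ(881) = 880. Hence [Q(α):Q] = φ(881) = 880.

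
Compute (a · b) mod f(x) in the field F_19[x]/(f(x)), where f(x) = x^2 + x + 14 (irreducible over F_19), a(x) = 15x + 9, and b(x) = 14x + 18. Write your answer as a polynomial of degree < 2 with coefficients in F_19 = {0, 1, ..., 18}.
a · b ≡ 15x + 15 (mod f(x))

Multiply in F_19[x]: a(x)·b(x) = (15x + 9)·(14x + 18) = x^2 + 16x + 10. This has degree ≥ 2, so divide by f(x) over F_19: x^2 + 16x + 10 = (1)·(x^2 + x + 14) + (15x + 15). Hence a·b ≡ 15x + 15 (mod f). (F_19[x]/(f) is a field with 19^2 = 361 elements since f is irreducible of degree 2.)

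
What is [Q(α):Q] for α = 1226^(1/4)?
[Q(α):Q] = 4

α is a root of x^4 - 1226. By Eisenstein's criterion at the prime p = 2 (which divides the constant term 1226 but p^2 = 4 does not, since 1226 is squarefree), x^4 - 1226 is irreducible over Q. Hence [Q(α):Q] = 4.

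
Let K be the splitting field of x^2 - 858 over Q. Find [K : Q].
[K : Q] = 2

f(x) = x^2 - 858 factors as (x - √858)(x + √858). The splitting field is K = Q(√858). Since 858 is squarefree and > 1, it is not a perfect square, so x^2 - 858 is irreducible over Q and [Q(√858) : Q] = 2. Hence [K : Q] = 2.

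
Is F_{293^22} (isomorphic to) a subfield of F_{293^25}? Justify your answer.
No: F_{293^22} is not a subfield of F_{293^25}

F_{p^m} embeds in F_{p^n} iff m | n. Here 22 ∤ 25 (since 25 = 1·22 + 3 with remainder 3 ≠ 0), so F_{293^22} is not a subfield of F_{293^25}. Equivalently: if it were, the tower law would give 22 = [F_{293^22}:F_293] dividing [F_{293^25}:F_293] = 25, contradiction.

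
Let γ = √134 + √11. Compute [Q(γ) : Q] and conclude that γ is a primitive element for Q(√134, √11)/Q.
[Q(γ) : Q] = 4 (equivalently, Q(γ) = Q(√134, √11))

Obviously Q(γ) ⊆ Q(√134, √11), and [Q(√134, √11):Q] = 4 (since 134, 11 are distinct squarefree integers > 1 with 1474 not a perfect square). To show equality we compute the minimal polynomial of γ. From γ = √134 + √11: γ^2 = 134 + 2√(1474) + 11 = 145 + 2√(1474), so γ^2 - 145 = 2√(1474); squaring, (γ^2 - 145)^2 = 4·1474, i.e. γ^4 - 290γ^2 + 21025 - 5896 = 0, i.e. γ^4 - 290γ^2 + 15129 = 0. So γ is a root of x^4 - 290x^2 + 15129. This polynomial is irreducible over Q: it has no rational root (each ±√134 ± √11 is irrational), and any factorization into two quadratics over Q would force √(1474) ∈ Q (pairing opposite roots) or √134, √11 ∈ Q (other pairings), all impossible. Hence [Q(γ):Q] = 4 = [Q(√134, √11):Q], so Q(γ) = Q(√134, √11).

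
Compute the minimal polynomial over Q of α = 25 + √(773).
m_α(x) = x^2 - 50x - 148

From α - 25 = √(773), squaring gives (α - 25)^2 = 773, i.e. α^2 - 50α + 625 = 773, so α^2 - 50α - 148 = 0. The discriminant of x^2 - 50x - 148 is (-50)^2 - 4·(-148) = 2500 + 592 = 3092, and 4·(773) is not a perfect square in Q since 773 is squarefree and ≠ 1. Hence x^2 - 50x - 148 is irreducible over Q and is the minimal polynomial of α.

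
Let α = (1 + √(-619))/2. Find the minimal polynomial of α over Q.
m_α(x) = x^2 - x + 155

From 2α - 1 = √(-619), squaring gives (2α - 1)^2 = -619, i.e. 4α^2 - 4α + 1 = -619, so α^2 - α + (1 + 619)/4 = 0. Since -619 ≡ 1 (mod 4), (1 + 619)/4 = 155 ∈ Z. The polynomial x^2 - x + 155 has discriminant 1 - 4·(155) = -619, which is not a perfect square in Q (d = -619 is squarefree and ≠ 1), so x^2 - x + 155 is irreducible over Q. It is the minimal polynomial of α.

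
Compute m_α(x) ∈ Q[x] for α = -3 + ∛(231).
m_α(x) = x^3 + 9x^2 + 27x - 204

Set β = α + 3 = ∛(231), so β^3 = 231. Then (α + 3)^3 - 231 = 0, i.e. α is a root of g(x) = (x + 3)^3 - 231 = x^3 + 9x^2 + 27x - 204. Since g(x) = h(x + 3) where h(x) = x^3 - 231, and h is irreducible over Q (because 231 is not a perfect cube, so h has no rational root, and a monic cubic with no rational root is irreducible), g is also irreducible (irreducibility is preserved under the substitution x → x + 3). Hence m_α(x) = x^3 + 9x^2 + 27x - 204.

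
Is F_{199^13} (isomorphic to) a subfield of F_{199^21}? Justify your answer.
No: F_{199^13} is not a subfield of F_{199^21}

F_{p^m} embeds in F_{p^n} iff m | n. Here 13 ∤ 21 (since 21 = 1·13 + 8 with remainder 8 ≠ 0), so F_{199^13} is not a subfield of F_{199^21}. Equivalently: if it were, the tower law would give 13 = [F_{199^13}:F_199] dividing [F_{199^21}:F_199] = 21, contradiction.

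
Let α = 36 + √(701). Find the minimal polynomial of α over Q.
m_α(x) = x^2 - 72x + 595

From α - 36 = √(701), squaring gives (α - 36)^2 = 701, i.e. α^2 - 72α + 1296 = 701, so α^2 - 72α + 595 = 0. The discriminant of x^2 - 72x + 595 is (-72)^2 - 4·(595) = 5184 - 2380 = 2804, and 4·(701) is not a perfect square in Q since 701 is squarefree and ≠ 1. Hence x^2 - 72x + 595 is irreducible over Q and is the minimal polynomial of α.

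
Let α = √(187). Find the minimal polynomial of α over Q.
m_α(x) = x^2 - 187

α satisfies α^2 - 187 = 0, so x^2 - 187 annihilates α. Since d = 187 is squarefree and ≠ 1, it is not a perfect square in Q, so x^2 - 187 has no rational root and is therefore irreducible over Q (a degree-2 polynomial over a field is irreducible iff it has no root). Hence m_α(x) = x^2 - 187.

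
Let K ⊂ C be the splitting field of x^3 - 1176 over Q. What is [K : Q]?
[K : Q] = 6

The roots of x^3 - 1176 are ∛1176, ω∛1176, ω^2∛1176 where ω = e^(2πi/3) is a primitive cube root of unity, so K = Q(∛1176, ω). Now [Q(∛1176):Q] = 3 (since 1176 is not a perfect cube, x^3 - 1176 is irreducible) and [Q(ω):Q] = 2. Both 2 and 3 divide [K:Q], and [K:Q] ≤ 3·2 = 6, so [K:Q] = 6. (Equivalently: Q(∛1176) ⊂ R but ω ∉ R, so [K : Q(∛1176)] = 2.)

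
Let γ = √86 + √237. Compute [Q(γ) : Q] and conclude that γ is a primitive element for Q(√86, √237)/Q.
[Q(γ) : Q] = 4 (equivalently, Q(γ) = Q(√86, √237))

Obviously Q(γ) ⊆ Q(√86, √237), and [Q(√86, √237):Q] = 4 (since 86, 237 are distinct squarefree integers > 1 with 20382 not a perfect square). To show equality we compute the minimal polynomial of γ. From γ = √86 + √237: γ^2 = 86 + 2√(20382) + 237 = 323 + 2√(20382), so γ^2 - 323 = 2√(20382); squaring, (γ^2 - 323)^2 = 4·20382, i.e. γ^4 - 646γ^2 + 104329 - 81528 = 0, i.e. γ^4 - 646γ^2 + 22801 = 0. So γ is a root of x^4 - 646x^2 + 22801. This polynomial is irreducible over Q: it has no rational root (each ±√86 ± √237 is irrational), and any factorization into two quadratics over Q would force √(20382) ∈ Q (pairing opposite roots) or √86, √237 ∈ Q (other pairings), all impossible. Hence [Q(γ):Q] = 4 = [Q(√86, √237):Q], so Q(γ) = Q(√86, √237).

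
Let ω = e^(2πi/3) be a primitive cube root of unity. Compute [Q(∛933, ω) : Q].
[Q(∛933, ω) : Q] = 6

[Q(∛933):Q] = 3 (min poly x^3 - 933, irreducible since 933 is not a perfect cube). [Q(ω):Q] = 2 (min poly x^2 + x + 1). Since Q(∛933) ⊂ R and ω ∉ R, we have ω ∉ Q(∛933), so x^2 + x + 1 remains irreducible over Q(∛933) and [Q(∛933, ω) : Q(∛933)] = 2. By the tower law, [Q(∛933, ω) : Q] = 3 · 2 = 6. (In fact Q(∛933, ω) is the splitting field of x^3 - 933 over Q.)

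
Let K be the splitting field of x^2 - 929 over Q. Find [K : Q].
[K : Q] = 2

f(x) = x^2 - 929 factors as (x - √929)(x + √929). The splitting field is K = Q(√929). Since 929 is squarefree and > 1, it is not a perfect square, so x^2 - 929 is irreducible over Q and [Q(√929) : Q] = 2. Hence [K : Q] = 2.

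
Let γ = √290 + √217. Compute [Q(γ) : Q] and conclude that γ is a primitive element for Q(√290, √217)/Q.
[Q(γ) : Q] = 4 (equivalently, Q(γ) = Q(√290, √217))

Obviously Q(γ) ⊆ Q(√290, √217), and [Q(√290, √217):Q] = 4 (since 290, 217 are distinct squarefree integers > 1 with 62930 not a perfect square). To show equality we compute the minimal polynomial of γ. From γ = √290 + √217: γ^2 = 290 + 2√(62930) + 217 = 507 + 2√(62930), so γ^2 - 507 = 2√(62930); squaring, (γ^2 - 507)^2 = 4·62930, i.e. γ^4 - 1014γ^2 + 257049 - 251720 = 0, i.e. γ^4 - 1014γ^2 + 5329 = 0. So γ is a root of x^4 - 1014x^2 + 5329. This polynomial is irreducible over Q: it has no rational root (each ±√290 ± √217 is irrational), and any factorization into two quadratics over Q would force √(62930) ∈ Q (pairing opposite roots) or √290, √217 ∈ Q (other pairings), all impossible. Hence [Q(γ):Q] = 4 = [Q(√290, √217):Q], so Q(γ) = Q(√290, √217).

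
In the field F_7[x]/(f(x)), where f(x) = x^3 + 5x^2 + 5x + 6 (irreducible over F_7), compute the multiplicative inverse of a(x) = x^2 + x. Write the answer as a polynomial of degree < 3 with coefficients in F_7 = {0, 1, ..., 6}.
a(x)^(-1) ≡ 4x^2 + 3x + 1 (mod f(x))

Since f is irreducible over F_7, F_7[x]/(f) is a field and a(x) ≠ 0 has an inverse. Apply the extended Euclidean algorithm to f(x) and a(x) in F_7[x]: f(x) = (x + 4)·a(x) + (x + 6);  a(x) = (x + 2)·(x + 6) + (2). The last nonzero remainder is the constant 2 = gcd(f, a) in F_7. Back-substituting through the division chain expresses 2 = s(x)·a(x) + t(x)·f(x) with s(x) ≡ x^2 + 6x + 2 (mod f), so (x^2 + 6x + 2)·a(x) ≡ 2 (mod f). Multiplying by 2^(-1) ≡ 4 in F_7 gives a(x)^(-1) ≡ 4·(x^2 + 6x + 2) ≡ 4x^2 + 3x + 1 (mod f). Check: (x^2 + x)·(4x^2 + 3x + 1) = 4x^4 + 4x^2 + x ≡ 1 (mod x^3 + 5x^2 + 5x + 6).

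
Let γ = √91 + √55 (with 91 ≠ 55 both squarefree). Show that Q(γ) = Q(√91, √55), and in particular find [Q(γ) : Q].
[Q(γ) : Q] = 4 (equivalently, Q(γ) = Q(√91, √55))

Obviously Q(γ) ⊆ Q(√91, √55), and [Q(√91, √55):Q] = 4 (since 91, 55 are distinct squarefree integers > 1 with 5005 not a perfect square). To show equality we compute the minimal polynomial of γ. From γ = √91 + √55: γ^2 = 91 + 2√(5005) + 55 = 146 + 2√(5005), so γ^2 - 146 = 2√(5005); squaring, (γ^2 - 146)^2 = 4·5005, i.e. γ^4 - 292γ^2 + 21316 - 20020 = 0, i.e. γ^4 - 292γ^2 + 1296 = 0. So γ is a root of x^4 - 292x^2 + 1296. This polynomial is irreducible over Q: it has no rational root (each ±√91 ± √55 is irrational), and any factorization into two quadratics over Q would force √(5005) ∈ Q (pairing opposite roots) or √91, √55 ∈ Q (other pairings), all impossible. Hence [Q(γ):Q] = 4 = [Q(√91, √55):Q], so Q(γ) = Q(√91, √55).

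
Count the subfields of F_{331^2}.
F_{331^2} has 2 subfields

The subfields of F_{p^n} are exactly the fields F_{p^d} for d | n (each is the fixed field of the unique index-d subgroup of Gal(F_{p^n}/F_p) ≅ Z/nZ). The divisors of n = 2 are {1, 2}, giving 2 subfields: F_{331^1}, F_{331^2}.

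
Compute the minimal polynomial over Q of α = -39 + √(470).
m_α(x) = x^2 + 78x + 1051

From α + 39 = √(470), squaring gives (α + 39)^2 = 470, i.e. α^2 + 78α + 1521 = 470, so α^2 + 78α + 1051 = 0. The discriminant of x^2 + 78x + 1051 is (78)^2 - 4·(1051) = 6084 - 4204 = 1880, and 4·(470) is not a perfect square in Q since 470 is squarefree and ≠ 1. Hence x^2 + 78x + 1051 is irreducible over Q and is the minimal polynomial of α.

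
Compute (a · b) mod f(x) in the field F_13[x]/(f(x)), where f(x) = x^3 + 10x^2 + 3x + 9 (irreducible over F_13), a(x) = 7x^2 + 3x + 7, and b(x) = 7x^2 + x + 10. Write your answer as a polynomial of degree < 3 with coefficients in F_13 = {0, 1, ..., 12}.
a · b ≡ 6x^2 + 7x + 3 (mod f(x))

Multiply in F_13[x]: a(x)·b(x) = (7x^2 + 3x + 7)·(7x^2 + x + 10) = 10x^4 + 2x^3 + 5x^2 + 11x + 5. This has degree ≥ 3, so divide by f(x) over F_13: 10x^4 + 2x^3 + 5x^2 + 11x + 5 = (10x + 6)·(x^3 + 10x^2 + 3x + 9) + (6x^2 + 7x + 3). Hence a·b ≡ 6x^2 + 7x + 3 (mod f). (F_13[x]/(f) is a field with 13^3 = 2197 elements since f is irreducible of degree 3.)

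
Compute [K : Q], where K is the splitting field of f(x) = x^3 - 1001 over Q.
[K : Q] = 6

The roots of x^3 - 1001 are ∛1001, ω∛1001, ω^2∛1001 where ω = e^(2πi/3) is a primitive cube root of unity, so K = Q(∛1001, ω). Now [Q(∛1001):Q] = 3 (since 1001 is not a perfect cube, x^3 - 1001 is irreducible) and [Q(ω):Q] = 2. Both 2 and 3 divide [K:Q], and [K:Q] ≤ 3·2 = 6, so [K:Q] = 6. (Equivalently: Q(∛1001) ⊂ R but ω ∉ R, so [K : Q(∛1001)] = 2.)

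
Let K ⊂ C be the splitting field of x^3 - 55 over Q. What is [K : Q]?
[K : Q] = 6

The roots of x^3 - 55 are ∛55, ω∛55, ω^2∛55 where ω = e^(2πi/3) is a primitive cube root of unity, so K = Q(∛55, ω). Now [Q(∛55):Q] = 3 (since 55 is not a perfect cube, x^3 - 55 is irreducible) and [Q(ω):Q] = 2. Both 2 and 3 divide [K:Q], and [K:Q] ≤ 3·2 = 6, so [K:Q] = 6. (Equivalently: Q(∛55) ⊂ R but ω ∉ R, so [K : Q(∛55)] = 2.)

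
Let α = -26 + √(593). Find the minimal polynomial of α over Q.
m_α(x) = x^2 + 52x + 83

From α + 26 = √(593), squaring gives (α + 26)^2 = 593, i.e. α^2 + 52α + 676 = 593, so α^2 + 52α + 83 = 0. The discriminant of x^2 + 52x + 83 is (52)^2 - 4·(83) = 2704 - 332 = 2372, and 4·(593) is not a perfect square in Q since 593 is squarefree and ≠ 1. Hence x^2 + 52x + 83 is irreducible over Q and is the minimal polynomial of α.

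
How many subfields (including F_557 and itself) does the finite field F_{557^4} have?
F_{557^4} has 3 subfields

The subfields of F_{p^n} are exactly the fields F_{p^d} for d | n (each is the fixed field of the unique index-d subgroup of Gal(F_{p^n}/F_p) ≅ Z/nZ). The divisors of n = 4 are {1, 2, 4}, giving 3 subfields: F_{557^1}, F_{557^2}, F_{557^4}.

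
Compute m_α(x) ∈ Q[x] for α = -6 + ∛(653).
m_α(x) = x^3 + 18x^2 + 108x - 437

Set β = α + 6 = ∛(653), so β^3 = 653. Then (α + 6)^3 - 653 = 0, i.e. α is a root of g(x) = (x + 6)^3 - 653 = x^3 + 18x^2 + 108x - 437. Since g(x) = h(x + 6) where h(x) = x^3 - 653, and h is irreducible over Q (because 653 is not a perfect cube, so h has no rational root, and a monic cubic with no rational root is irreducible), g is also irreducible (irreducibility is preserved under the substitution x → x + 6). Hence m_α(x) = x^3 + 18x^2 + 108x - 437.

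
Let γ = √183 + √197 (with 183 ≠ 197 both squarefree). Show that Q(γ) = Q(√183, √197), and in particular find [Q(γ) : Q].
[Q(γ) : Q] = 4 (equivalently, Q(γ) = Q(√183, √197))

Obviously Q(γ) ⊆ Q(√183, √197), and [Q(√183, √197):Q] = 4 (since 183, 197 are distinct squarefree integers > 1 with 36051 not a perfect square). To show equality we compute the minimal polynomial of γ. From γ = √183 + √197: γ^2 = 183 + 2√(36051) + 197 = 380 + 2√(36051), so γ^2 - 380 = 2√(36051); squaring, (γ^2 - 380)^2 = 4·36051, i.e. γ^4 - 760γ^2 + 144400 - 144204 = 0, i.e. γ^4 - 760γ^2 + 196 = 0. So γ is a root of x^4 - 760x^2 + 196. This polynomial is irreducible over Q: it has no rational root (each ±√183 ± √197 is irrational), and any factorization into two quadratics over Q would force √(36051) ∈ Q (pairing opposite roots) or √183, √197 ∈ Q (other pairings), all impossible. Hence [Q(γ):Q] = 4 = [Q(√183, √197):Q], so Q(γ) = Q(√183, √197).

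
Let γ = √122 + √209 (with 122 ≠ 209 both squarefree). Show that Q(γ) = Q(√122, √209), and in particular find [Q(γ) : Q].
[Q(γ) : Q] = 4 (equivalently, Q(γ) = Q(√122, √209))

Obviously Q(γ) ⊆ Q(√122, √209), and [Q(√122, √209):Q] = 4 (since 122, 209 are distinct squarefree integers > 1 with 25498 not a perfect square). To show equality we compute the minimal polynomial of γ. From γ = √122 + √209: γ^2 = 122 + 2√(25498) + 209 = 331 + 2√(25498), so γ^2 - 331 = 2√(25498); squaring, (γ^2 - 331)^2 = 4·25498, i.e. γ^4 - 662γ^2 + 109561 - 101992 = 0, i.e. γ^4 - 662γ^2 + 7569 = 0. So γ is a root of x^4 - 662x^2 + 7569. This polynomial is irreducible over Q: it has no rational root (each ±√122 ± √209 is irrational), and any factorization into two quadratics over Q would force √(25498) ∈ Q (pairing opposite roots) or √122, √209 ∈ Q (other pairings), all impossible. Hence [Q(γ):Q] = 4 = [Q(√122, √209):Q], so Q(γ) = Q(√122, √209).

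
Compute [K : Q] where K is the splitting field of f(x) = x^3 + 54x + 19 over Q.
[K : Q] = 6

By the rational root test, any rational root of the monic integer polynomial f(x) = x^3 + 54x + 19 must be an integer dividing the constant term 19, i.e. one of ±{1, 19}. Evaluating: f(1) = 74, f(-1) = -36, f(19) = 7904, f(-19) = -7866; none is 0, so f has no rational root and is therefore irreducible over Q (a cubic with no linear factor over a field is irreducible). For an irreducible cubic, the Galois group is A_3 or S_3 according as the discriminant disc(f) = -4a^3 - 27b^2 = -4·(54)^3 - 27·(19)^2 = -639603 is or is not a square in Q. Here disc(f) = -639603 is not a perfect square in Q, so the Galois group of f over Q is not contained in A_3 and must be all of S_3. The splitting field has degree |S_3| = 6 over Q, so [K : Q] = 6.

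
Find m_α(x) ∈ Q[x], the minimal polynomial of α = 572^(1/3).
m_α(x) = x^3 - 572

α satisfies α^3 = 572, so x^3 - 572 annihilates α. By the rational root test, a rational root p/q (in lowest terms) of x^3 - 572 would satisfy p^3 = 572 q^3, forcing q = 1 and p^3 = 572; but 572 is not a perfect cube, contradiction. A monic cubic over Q with no rational root is irreducible (any nontrivial factorization would include a linear factor). Hence x^3 - 572 is the minimal polynomial of α, and in particular [Q(α):Q] = 3.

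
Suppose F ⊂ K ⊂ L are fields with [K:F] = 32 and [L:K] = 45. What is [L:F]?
[L:F] = 1440

The tower law says that for any tower of field extensions F ⊂ K ⊂ L with finite degrees, [L:F] = [L:K] · [K:F]. Here this gives [L:F] = 45 · 32 = 1440.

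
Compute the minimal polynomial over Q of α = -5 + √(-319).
m_α(x) = x^2 + 10x + 344

From α + 5 = √(-319), squaring gives (α + 5)^2 = -319, i.e. α^2 + 10α + 25 = -319, so α^2 + 10α + 344 = 0. The discriminant of x^2 + 10x + 344 is (10)^2 - 4·(344) = 100 - 1376 = -1276, and 4·(-319) is not a perfect square in Q since -319 is squarefree and ≠ 1. Hence x^2 + 10x + 344 is irreducible over Q and is the minimal polynomial of α.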